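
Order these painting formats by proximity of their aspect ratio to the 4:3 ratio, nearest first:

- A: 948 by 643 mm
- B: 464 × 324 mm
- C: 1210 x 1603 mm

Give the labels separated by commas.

C, B, A

Ratios: A = 948 / 643 ≈ 1.474; B = 464 / 324 ≈ 1.432; C = 1603 / 1210 ≈ 1.325.
|Δ from 1.333|: A 0.141; B 0.099; C 0.008.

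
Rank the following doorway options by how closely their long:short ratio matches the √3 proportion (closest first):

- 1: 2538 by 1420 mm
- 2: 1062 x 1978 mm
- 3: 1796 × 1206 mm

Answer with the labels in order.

Ratios: 1 = 2538 / 1420 ≈ 1.787; 2 = 1978 / 1062 ≈ 1.863; 3 = 1796 / 1206 ≈ 1.489.
|Δ from 1.732|: 1 0.055; 2 0.131; 3 0.243.

1, 2, 3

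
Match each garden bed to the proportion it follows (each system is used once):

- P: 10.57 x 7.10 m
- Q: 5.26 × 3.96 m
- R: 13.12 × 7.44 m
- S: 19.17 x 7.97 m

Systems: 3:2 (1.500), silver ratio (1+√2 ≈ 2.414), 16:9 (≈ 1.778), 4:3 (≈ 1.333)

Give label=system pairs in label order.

P=3:2, Q=4:3, R=16:9, S=silver ratio

Ratios: P ≈ 1.489; Q ≈ 1.328; R ≈ 1.763; S ≈ 2.405.
Targets: 3:2 ≈ 1.500; silver ratio ≈ 2.414; 16:9 ≈ 1.778; 4:3 ≈ 1.333.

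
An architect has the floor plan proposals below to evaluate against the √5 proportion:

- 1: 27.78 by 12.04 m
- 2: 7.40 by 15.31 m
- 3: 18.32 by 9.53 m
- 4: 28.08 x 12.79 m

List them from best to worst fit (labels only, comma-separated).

4, 1, 2, 3

1: 27.78/12.04 ≈ 2.307 → |2.307 − 2.236| = 0.071
2: 15.31/7.40 ≈ 2.069 → |2.069 − 2.236| = 0.167
3: 18.32/9.53 ≈ 1.922 → |1.922 − 2.236| = 0.314
4: 28.08/12.79 ≈ 2.195 → |2.195 − 2.236| = 0.041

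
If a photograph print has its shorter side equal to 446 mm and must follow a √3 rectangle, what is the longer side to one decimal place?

root-3 ≈ 1.73205.
Longer side = 446 × 1.73205 ≈ 772.494 → 772.5 mm.

772.5 mm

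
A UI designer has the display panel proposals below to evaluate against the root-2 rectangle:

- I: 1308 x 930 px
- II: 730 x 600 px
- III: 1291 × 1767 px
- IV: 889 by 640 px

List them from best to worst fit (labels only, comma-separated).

I, IV, III, II

I: 1308/930 ≈ 1.406 → |1.406 − 1.414| = 0.008
II: 730/600 ≈ 1.217 → |1.217 − 1.414| = 0.197
III: 1767/1291 ≈ 1.369 → |1.369 − 1.414| = 0.045
IV: 889/640 ≈ 1.389 → |1.389 − 1.414| = 0.025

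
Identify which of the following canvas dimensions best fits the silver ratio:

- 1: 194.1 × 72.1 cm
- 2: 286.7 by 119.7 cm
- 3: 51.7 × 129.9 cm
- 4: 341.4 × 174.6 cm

2

Target silver ratio ≈ 2.414.
1: 2.692 (Δ0.278)  2: 2.395 (Δ0.019)  3: 2.513 (Δ0.099)  4: 1.955 (Δ0.459)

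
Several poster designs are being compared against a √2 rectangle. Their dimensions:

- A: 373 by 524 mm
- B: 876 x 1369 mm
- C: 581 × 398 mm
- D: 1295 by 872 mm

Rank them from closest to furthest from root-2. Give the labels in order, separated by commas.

A: 524/373 ≈ 1.405 → |1.405 − 1.414| = 0.009
B: 1369/876 ≈ 1.563 → |1.563 − 1.414| = 0.149
C: 581/398 ≈ 1.460 → |1.460 − 1.414| = 0.046
D: 1295/872 ≈ 1.485 → |1.485 − 1.414| = 0.071

A, C, D, B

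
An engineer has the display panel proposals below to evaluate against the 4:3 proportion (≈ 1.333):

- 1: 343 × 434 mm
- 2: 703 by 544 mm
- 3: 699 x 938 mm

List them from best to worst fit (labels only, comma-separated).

3, 2, 1

Ratios: 1 = 434 / 343 ≈ 1.265; 2 = 703 / 544 ≈ 1.292; 3 = 938 / 699 ≈ 1.342.
|Δ from 1.333|: 1 0.068; 2 0.041; 3 0.009.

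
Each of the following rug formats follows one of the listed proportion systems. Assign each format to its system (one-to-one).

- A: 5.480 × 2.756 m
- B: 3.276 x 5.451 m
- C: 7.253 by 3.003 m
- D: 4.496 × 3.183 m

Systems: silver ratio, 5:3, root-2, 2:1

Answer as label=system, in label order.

A=2:1, B=5:3, C=silver ratio, D=root-2

A = 5.480/2.756 ≈ 1.988 → 2:1 (2.000)
B = 5.451/3.276 ≈ 1.664 → 5:3 (1.667)
C = 7.253/3.003 ≈ 2.415 → silver ratio (2.414)
D = 4.496/3.183 ≈ 1.413 → root-2 (1.414)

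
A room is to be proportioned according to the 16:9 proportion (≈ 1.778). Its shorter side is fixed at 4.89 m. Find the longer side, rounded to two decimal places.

16:9 ≈ 1.77778.
Longer side = 4.89 × 1.77778 ≈ 8.6933 → 8.69 m.

8.69 m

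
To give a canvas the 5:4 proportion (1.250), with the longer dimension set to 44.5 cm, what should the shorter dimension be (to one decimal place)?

35.6 cm

5:4 = 1.25000.
Shorter side = 44.5 ÷ 1.25000 ≈ 35.600 → 35.6 cm.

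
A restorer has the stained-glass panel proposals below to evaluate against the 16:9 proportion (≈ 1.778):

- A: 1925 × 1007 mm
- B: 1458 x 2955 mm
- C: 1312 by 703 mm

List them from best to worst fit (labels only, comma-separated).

C, A, B

A: 1925/1007 ≈ 1.912 → |1.912 − 1.778| = 0.134
B: 2955/1458 ≈ 2.027 → |2.027 − 1.778| = 0.249
C: 1312/703 ≈ 1.866 → |1.866 − 1.778| = 0.088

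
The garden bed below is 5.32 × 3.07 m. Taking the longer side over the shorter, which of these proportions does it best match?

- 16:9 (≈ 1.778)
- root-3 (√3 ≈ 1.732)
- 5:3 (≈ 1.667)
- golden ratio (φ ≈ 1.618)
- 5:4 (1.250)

5.32/3.07 ≈ 1.733. Nearest candidates are root-3 (1.732, off by 0.001) and 16:9 (1.778, off by 0.045).

root-3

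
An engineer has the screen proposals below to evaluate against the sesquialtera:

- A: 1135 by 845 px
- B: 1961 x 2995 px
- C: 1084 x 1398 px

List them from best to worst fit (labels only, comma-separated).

B, A, C

Ratios: A = 1135 / 845 ≈ 1.343; B = 2995 / 1961 ≈ 1.527; C = 1398 / 1084 ≈ 1.290.
|Δ from 1.500|: A 0.157; B 0.027; C 0.210.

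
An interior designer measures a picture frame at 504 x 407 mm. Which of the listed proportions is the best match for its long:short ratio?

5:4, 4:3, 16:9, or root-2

Ratio = 504 / 407 ≈ 1.238.
Distances: 5:4 1.250 (Δ 0.012); 4:3 1.333 (Δ 0.095); 16:9 1.778 (Δ 0.540); root-2 1.414 (Δ 0.176).

5:4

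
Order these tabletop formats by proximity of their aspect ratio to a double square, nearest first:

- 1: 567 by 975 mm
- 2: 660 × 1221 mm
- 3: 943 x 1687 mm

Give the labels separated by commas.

2, 3, 1

Ratios: 1 = 975 / 567 ≈ 1.720; 2 = 1221 / 660 ≈ 1.850; 3 = 1687 / 943 ≈ 1.789.
|Δ from 2.000|: 1 0.280; 2 0.150; 3 0.211.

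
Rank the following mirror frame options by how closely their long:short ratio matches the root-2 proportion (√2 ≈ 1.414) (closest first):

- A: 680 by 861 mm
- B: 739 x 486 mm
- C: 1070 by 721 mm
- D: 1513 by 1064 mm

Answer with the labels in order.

A: 861/680 ≈ 1.266 → |1.266 − 1.414| = 0.148
B: 739/486 ≈ 1.521 → |1.521 − 1.414| = 0.107
C: 1070/721 ≈ 1.484 → |1.484 − 1.414| = 0.070
D: 1513/1064 ≈ 1.422 → |1.422 − 1.414| = 0.008

D, C, B, A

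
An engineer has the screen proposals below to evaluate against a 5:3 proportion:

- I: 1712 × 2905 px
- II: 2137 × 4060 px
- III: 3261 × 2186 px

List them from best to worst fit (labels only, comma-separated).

Ratios: I = 2905 / 1712 ≈ 1.697; II = 4060 / 2137 ≈ 1.900; III = 3261 / 2186 ≈ 1.492.
|Δ from 1.667|: I 0.030; II 0.233; III 0.175.

I, III, II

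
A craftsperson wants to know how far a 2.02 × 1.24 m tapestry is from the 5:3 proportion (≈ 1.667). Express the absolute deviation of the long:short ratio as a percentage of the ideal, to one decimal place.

2.3%

Ratio = 2.02 / 1.24 ≈ 1.6290.
Ideal 5:3 ≈ 1.6667. |1.6290 − 1.6667| / 1.6667 ≈ 2.26% → 2.3%.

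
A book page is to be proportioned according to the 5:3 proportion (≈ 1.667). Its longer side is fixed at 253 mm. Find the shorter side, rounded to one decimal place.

151.8 mm

5:3 ≈ 1.66667.
Shorter side = 253 ÷ 1.66667 ≈ 151.800 → 151.8 mm.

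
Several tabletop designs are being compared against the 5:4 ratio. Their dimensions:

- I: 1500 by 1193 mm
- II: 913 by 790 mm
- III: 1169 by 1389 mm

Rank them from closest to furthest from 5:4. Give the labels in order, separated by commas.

I: 1500/1193 ≈ 1.257 → |1.257 − 1.250| = 0.007
II: 913/790 ≈ 1.156 → |1.156 − 1.250| = 0.094
III: 1389/1169 ≈ 1.188 → |1.188 − 1.250| = 0.062

I, III, II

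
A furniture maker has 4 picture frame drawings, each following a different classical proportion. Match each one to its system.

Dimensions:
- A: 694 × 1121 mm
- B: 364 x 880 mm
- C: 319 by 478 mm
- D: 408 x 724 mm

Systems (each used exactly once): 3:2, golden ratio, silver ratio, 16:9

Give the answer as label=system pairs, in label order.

Ratios: A ≈ 1.615; B ≈ 2.418; C ≈ 1.498; D ≈ 1.775.
Targets: 3:2 ≈ 1.500; golden ratio ≈ 1.618; silver ratio ≈ 2.414; 16:9 ≈ 1.778.

A=golden ratio, B=silver ratio, C=3:2, D=16:9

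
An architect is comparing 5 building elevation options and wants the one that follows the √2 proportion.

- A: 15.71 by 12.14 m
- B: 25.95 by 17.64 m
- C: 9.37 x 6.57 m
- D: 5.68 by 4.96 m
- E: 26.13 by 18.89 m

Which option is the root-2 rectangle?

Target root-2 ≈ 1.414.
A: 1.294 (Δ0.120)  B: 1.471 (Δ0.057)  C: 1.426 (Δ0.012)  D: 1.145 (Δ0.269)  E: 1.383 (Δ0.031)

C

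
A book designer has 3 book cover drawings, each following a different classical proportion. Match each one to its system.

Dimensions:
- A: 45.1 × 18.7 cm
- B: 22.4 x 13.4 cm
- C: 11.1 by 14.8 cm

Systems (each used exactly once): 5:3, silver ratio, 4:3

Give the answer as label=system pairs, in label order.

Ratios: A ≈ 2.412; B ≈ 1.672; C ≈ 1.333.
Targets: 5:3 ≈ 1.667; silver ratio ≈ 2.414; 4:3 ≈ 1.333.

A=silver ratio, B=5:3, C=4:3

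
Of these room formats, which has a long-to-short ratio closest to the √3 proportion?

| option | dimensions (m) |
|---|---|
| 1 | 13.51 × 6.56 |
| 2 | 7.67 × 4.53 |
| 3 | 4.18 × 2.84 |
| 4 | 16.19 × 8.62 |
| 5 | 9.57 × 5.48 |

Target root-3 ≈ 1.732.
1: 2.059 (Δ0.327)  2: 1.693 (Δ0.039)  3: 1.472 (Δ0.260)  4: 1.878 (Δ0.146)  5: 1.746 (Δ0.014)

5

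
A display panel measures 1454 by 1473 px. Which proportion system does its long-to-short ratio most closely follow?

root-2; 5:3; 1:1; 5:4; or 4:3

1473/1454 ≈ 1.013. Nearest candidates are 1:1 (1.000, off by 0.013) and 5:4 (1.250, off by 0.237).

1:1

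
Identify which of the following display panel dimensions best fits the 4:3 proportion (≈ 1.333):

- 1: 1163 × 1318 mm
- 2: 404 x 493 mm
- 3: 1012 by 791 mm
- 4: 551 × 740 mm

4

Target 4:3 ≈ 1.333.
1: 1.133 (Δ0.200)  2: 1.220 (Δ0.113)  3: 1.279 (Δ0.054)  4: 1.343 (Δ0.010)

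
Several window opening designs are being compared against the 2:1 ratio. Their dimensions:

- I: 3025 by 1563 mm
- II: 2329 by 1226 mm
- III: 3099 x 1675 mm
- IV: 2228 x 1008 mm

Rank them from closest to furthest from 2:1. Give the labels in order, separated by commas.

Ratios: I = 3025 / 1563 ≈ 1.935; II = 2329 / 1226 ≈ 1.900; III = 3099 / 1675 ≈ 1.850; IV = 2228 / 1008 ≈ 2.210.
|Δ from 2.000|: I 0.065; II 0.100; III 0.150; IV 0.210.

I, II, III, IV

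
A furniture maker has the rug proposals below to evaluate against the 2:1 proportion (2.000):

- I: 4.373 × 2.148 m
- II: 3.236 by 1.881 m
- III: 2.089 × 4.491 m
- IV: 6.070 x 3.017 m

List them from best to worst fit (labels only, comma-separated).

Ratios: I = 4.373 / 2.148 ≈ 2.036; II = 3.236 / 1.881 ≈ 1.720; III = 4.491 / 2.089 ≈ 2.150; IV = 6.070 / 3.017 ≈ 2.012.
|Δ from 2.000|: I 0.036; II 0.280; III 0.150; IV 0.012.

IV, I, III, II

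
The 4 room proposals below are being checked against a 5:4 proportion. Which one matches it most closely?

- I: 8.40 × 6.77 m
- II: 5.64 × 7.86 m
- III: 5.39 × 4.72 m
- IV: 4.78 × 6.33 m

Ratios (long/short): I ≈ 1.241; II ≈ 1.394; III ≈ 1.142; IV ≈ 1.324.
5:4 ≈ 1.250; option I is nearest (Δ 0.009).

I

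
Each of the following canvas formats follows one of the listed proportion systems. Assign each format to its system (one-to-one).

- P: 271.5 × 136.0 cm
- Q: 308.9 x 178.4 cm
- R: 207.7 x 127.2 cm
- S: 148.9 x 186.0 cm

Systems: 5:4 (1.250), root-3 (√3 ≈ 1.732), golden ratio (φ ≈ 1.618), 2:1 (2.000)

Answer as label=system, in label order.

P = 271.5/136.0 ≈ 1.996 → 2:1 (2.000)
Q = 308.9/178.4 ≈ 1.732 → root-3 (1.732)
R = 207.7/127.2 ≈ 1.633 → golden ratio (1.618)
S = 186.0/148.9 ≈ 1.249 → 5:4 (1.250)

P=2:1, Q=root-3, R=golden ratio, S=5:4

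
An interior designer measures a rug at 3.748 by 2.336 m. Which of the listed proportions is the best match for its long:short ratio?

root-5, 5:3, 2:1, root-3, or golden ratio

golden ratio

Ratio = 3.748 / 2.336 ≈ 1.604.
Distances: root-5 2.236 (Δ 0.632); 5:3 1.667 (Δ 0.063); 2:1 2.000 (Δ 0.396); root-3 1.732 (Δ 0.128); golden ratio 1.618 (Δ 0.014).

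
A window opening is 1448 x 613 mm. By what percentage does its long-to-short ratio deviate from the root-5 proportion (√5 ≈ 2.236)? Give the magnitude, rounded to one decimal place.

5.6%

Ratio = 1448 / 613 ≈ 2.3622.
Ideal root-5 ≈ 2.2361. |2.3622 − 2.2361| / 2.2361 ≈ 5.64% → 5.6%.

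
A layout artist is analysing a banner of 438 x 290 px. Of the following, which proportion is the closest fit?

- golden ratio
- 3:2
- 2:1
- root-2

Ratio = 438 / 290 ≈ 1.510.
Distances: golden ratio 1.618 (Δ 0.108); 3:2 1.500 (Δ 0.010); 2:1 2.000 (Δ 0.490); root-2 1.414 (Δ 0.096).

3:2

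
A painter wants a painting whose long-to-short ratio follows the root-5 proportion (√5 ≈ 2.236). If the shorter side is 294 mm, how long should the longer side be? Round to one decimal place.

root-5 ≈ 2.23607.
Longer side = 294 × 2.23607 ≈ 657.405 → 657.4 mm.

657.4 mm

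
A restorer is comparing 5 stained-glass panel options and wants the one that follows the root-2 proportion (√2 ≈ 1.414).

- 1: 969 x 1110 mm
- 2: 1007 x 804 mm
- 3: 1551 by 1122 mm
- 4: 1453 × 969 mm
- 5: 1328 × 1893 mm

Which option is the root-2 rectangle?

Target root-2 ≈ 1.414.
1: 1.146 (Δ0.268)  2: 1.252 (Δ0.162)  3: 1.382 (Δ0.032)  4: 1.499 (Δ0.085)  5: 1.425 (Δ0.011)

5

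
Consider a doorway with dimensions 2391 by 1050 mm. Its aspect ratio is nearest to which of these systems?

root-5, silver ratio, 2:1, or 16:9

root-5

Ratio = 2391 / 1050 ≈ 2.277.
Distances: root-5 2.236 (Δ 0.041); silver ratio 2.414 (Δ 0.137); 2:1 2.000 (Δ 0.277); 16:9 1.778 (Δ 0.499).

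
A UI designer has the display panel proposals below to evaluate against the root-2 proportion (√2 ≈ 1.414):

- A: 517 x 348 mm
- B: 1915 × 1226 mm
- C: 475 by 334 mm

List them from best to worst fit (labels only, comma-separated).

A: 517/348 ≈ 1.486 → |1.486 − 1.414| = 0.072
B: 1915/1226 ≈ 1.562 → |1.562 − 1.414| = 0.148
C: 475/334 ≈ 1.422 → |1.422 − 1.414| = 0.008

C, A, B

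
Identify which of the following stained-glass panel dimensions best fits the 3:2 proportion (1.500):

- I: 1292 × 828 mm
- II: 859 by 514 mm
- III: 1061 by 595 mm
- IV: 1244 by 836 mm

IV

Target 3:2 ≈ 1.500.
I: 1.560 (Δ0.060)  II: 1.671 (Δ0.171)  III: 1.783 (Δ0.283)  IV: 1.488 (Δ0.012)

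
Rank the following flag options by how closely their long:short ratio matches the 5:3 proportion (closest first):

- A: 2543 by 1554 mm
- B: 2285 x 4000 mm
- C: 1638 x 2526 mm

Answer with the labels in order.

Ratios: A = 2543 / 1554 ≈ 1.636; B = 4000 / 2285 ≈ 1.751; C = 2526 / 1638 ≈ 1.542.
|Δ from 1.667|: A 0.031; B 0.084; C 0.125.

A, B, C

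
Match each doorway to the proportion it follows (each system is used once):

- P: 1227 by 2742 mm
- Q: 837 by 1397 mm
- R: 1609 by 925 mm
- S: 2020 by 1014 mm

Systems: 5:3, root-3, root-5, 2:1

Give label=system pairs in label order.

P = 2742/1227 ≈ 2.235 → root-5 (2.236)
Q = 1397/837 ≈ 1.669 → 5:3 (1.667)
R = 1609/925 ≈ 1.739 → root-3 (1.732)
S = 2020/1014 ≈ 1.992 → 2:1 (2.000)

P=root-5, Q=5:3, R=root-3, S=2:1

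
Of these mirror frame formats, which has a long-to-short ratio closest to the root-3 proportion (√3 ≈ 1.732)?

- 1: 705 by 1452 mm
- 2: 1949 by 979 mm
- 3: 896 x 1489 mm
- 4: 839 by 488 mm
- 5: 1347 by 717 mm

Ratios (long/short): 1 ≈ 2.060; 2 ≈ 1.991; 3 ≈ 1.662; 4 ≈ 1.719; 5 ≈ 1.879.
root-3 ≈ 1.732; option 4 is nearest (Δ 0.013).

4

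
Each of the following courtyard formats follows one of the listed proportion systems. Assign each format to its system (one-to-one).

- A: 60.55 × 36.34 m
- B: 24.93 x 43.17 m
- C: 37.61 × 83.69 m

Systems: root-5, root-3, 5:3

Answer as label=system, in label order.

A = 60.55/36.34 ≈ 1.666 → 5:3 (1.667)
B = 43.17/24.93 ≈ 1.732 → root-3 (1.732)
C = 83.69/37.61 ≈ 2.225 → root-5 (2.236)

A=5:3, B=root-3, C=root-5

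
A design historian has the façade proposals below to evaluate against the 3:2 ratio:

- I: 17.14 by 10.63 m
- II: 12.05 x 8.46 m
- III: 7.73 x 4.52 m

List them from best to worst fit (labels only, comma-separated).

II, I, III

Ratios: I = 17.14 / 10.63 ≈ 1.612; II = 12.05 / 8.46 ≈ 1.424; III = 7.73 / 4.52 ≈ 1.710.
|Δ from 1.500|: I 0.112; II 0.076; III 0.210.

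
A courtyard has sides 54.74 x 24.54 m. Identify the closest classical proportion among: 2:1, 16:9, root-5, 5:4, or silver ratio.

54.74/24.54 ≈ 2.231. Nearest candidates are root-5 (2.236, off by 0.005) and silver ratio (2.414, off by 0.183).

root-5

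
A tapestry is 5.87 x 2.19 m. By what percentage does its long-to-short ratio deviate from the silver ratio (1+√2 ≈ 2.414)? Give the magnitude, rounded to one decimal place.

11.0%

Ratio = 5.87 / 2.19 ≈ 2.6804.
Ideal silver ratio ≈ 2.4142. |2.6804 − 2.4142| / 2.4142 ≈ 11.03% → 11.0%.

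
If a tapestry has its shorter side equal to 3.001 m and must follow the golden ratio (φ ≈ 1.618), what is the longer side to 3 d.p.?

4.856 m

golden ratio ≈ 1.61803.
Longer side = 3.001 × 1.61803 ≈ 4.85571 → 4.856 m.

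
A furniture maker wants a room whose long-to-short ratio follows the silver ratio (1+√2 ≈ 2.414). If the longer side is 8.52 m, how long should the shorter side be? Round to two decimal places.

3.53 m

silver ratio ≈ 2.41421.
Shorter side = 8.52 ÷ 2.41421 ≈ 3.5291 → 3.53 m.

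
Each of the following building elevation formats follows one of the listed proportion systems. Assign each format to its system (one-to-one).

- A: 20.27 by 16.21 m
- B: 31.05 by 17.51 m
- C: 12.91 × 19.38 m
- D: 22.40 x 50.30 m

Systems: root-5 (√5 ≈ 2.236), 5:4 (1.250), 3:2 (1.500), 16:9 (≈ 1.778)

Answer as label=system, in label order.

Ratios: A ≈ 1.250; B ≈ 1.773; C ≈ 1.501; D ≈ 2.246.
Targets: root-5 ≈ 2.236; 5:4 ≈ 1.250; 3:2 ≈ 1.500; 16:9 ≈ 1.778.

A=5:4, B=16:9, C=3:2, D=root-5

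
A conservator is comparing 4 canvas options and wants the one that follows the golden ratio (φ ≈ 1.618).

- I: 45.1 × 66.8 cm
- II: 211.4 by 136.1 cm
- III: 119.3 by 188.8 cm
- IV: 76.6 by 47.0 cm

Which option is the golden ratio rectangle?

IV

Target golden ratio ≈ 1.618.
I: 1.481 (Δ0.137)  II: 1.553 (Δ0.065)  III: 1.583 (Δ0.035)  IV: 1.630 (Δ0.012)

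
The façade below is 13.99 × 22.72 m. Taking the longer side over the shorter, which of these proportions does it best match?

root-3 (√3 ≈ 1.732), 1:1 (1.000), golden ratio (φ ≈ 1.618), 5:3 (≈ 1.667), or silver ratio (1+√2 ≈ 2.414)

Ratio = 22.72 / 13.99 ≈ 1.624.
Distances: root-3 1.732 (Δ 0.108); 1:1 1.000 (Δ 0.624); golden ratio 1.618 (Δ 0.006); 5:3 1.667 (Δ 0.043); silver ratio 2.414 (Δ 0.790).

golden ratio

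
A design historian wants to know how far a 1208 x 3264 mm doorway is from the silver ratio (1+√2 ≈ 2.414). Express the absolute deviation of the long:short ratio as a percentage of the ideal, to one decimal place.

11.9%

Ratio = 3264 / 1208 ≈ 2.7020.
Ideal silver ratio ≈ 2.4142. |2.7020 − 2.4142| / 2.4142 ≈ 11.92% → 11.9%.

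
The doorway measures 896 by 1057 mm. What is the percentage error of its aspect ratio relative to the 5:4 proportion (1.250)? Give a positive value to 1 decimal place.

Ratio = 1057 / 896 ≈ 1.1797.
Ideal 5:4 = 1.2500. |1.1797 − 1.2500| / 1.2500 ≈ 5.62% → 5.6%.

5.6%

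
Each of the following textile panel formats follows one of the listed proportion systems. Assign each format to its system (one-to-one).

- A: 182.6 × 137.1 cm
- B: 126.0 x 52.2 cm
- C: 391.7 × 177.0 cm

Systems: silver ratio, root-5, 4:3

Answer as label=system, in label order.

A=4:3, B=silver ratio, C=root-5

Ratios: A ≈ 1.332; B ≈ 2.414; C ≈ 2.213.
Targets: silver ratio ≈ 2.414; root-5 ≈ 2.236; 4:3 ≈ 1.333.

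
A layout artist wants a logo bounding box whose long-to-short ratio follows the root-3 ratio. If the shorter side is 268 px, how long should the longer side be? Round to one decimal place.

root-3 ≈ 1.73205.
Longer side = 268 × 1.73205 ≈ 464.189 → 464.2 px.

464.2 px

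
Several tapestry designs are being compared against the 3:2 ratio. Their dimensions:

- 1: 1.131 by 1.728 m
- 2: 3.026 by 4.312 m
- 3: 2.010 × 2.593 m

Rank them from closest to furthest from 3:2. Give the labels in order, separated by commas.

1: 1.728/1.131 ≈ 1.528 → |1.528 − 1.500| = 0.028
2: 4.312/3.026 ≈ 1.425 → |1.425 − 1.500| = 0.075
3: 2.593/2.010 ≈ 1.290 → |1.290 − 1.500| = 0.210

1, 2, 3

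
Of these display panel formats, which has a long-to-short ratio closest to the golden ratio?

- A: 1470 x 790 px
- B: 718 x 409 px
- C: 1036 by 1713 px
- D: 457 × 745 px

Target golden ratio ≈ 1.618.
A: 1.861 (Δ0.243)  B: 1.756 (Δ0.138)  C: 1.653 (Δ0.035)  D: 1.630 (Δ0.012)

D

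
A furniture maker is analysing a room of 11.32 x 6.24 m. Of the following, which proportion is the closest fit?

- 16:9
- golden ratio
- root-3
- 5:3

11.32/6.24 ≈ 1.814. Nearest candidates are 16:9 (1.778, off by 0.036) and root-3 (1.732, off by 0.082).

16:9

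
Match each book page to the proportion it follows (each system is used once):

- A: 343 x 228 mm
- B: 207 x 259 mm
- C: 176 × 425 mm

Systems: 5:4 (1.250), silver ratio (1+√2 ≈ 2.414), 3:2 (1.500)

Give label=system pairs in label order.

Ratios: A ≈ 1.504; B ≈ 1.251; C ≈ 2.415.
Targets: 5:4 ≈ 1.250; silver ratio ≈ 2.414; 3:2 ≈ 1.500.

A=3:2, B=5:4, C=silver ratio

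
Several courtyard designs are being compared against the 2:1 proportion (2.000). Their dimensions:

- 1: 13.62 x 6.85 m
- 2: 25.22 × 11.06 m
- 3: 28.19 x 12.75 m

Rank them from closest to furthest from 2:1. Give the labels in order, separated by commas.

Ratios: 1 = 13.62 / 6.85 ≈ 1.988; 2 = 25.22 / 11.06 ≈ 2.280; 3 = 28.19 / 12.75 ≈ 2.211.
|Δ from 2.000|: 1 0.012; 2 0.280; 3 0.211.

1, 3, 2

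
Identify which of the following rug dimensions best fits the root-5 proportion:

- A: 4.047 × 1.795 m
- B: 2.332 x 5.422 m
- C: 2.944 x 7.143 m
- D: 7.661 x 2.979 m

A

Ratios (long/short): A ≈ 2.255; B ≈ 2.325; C ≈ 2.426; D ≈ 2.572.
root-5 ≈ 2.236; option A is nearest (Δ 0.019).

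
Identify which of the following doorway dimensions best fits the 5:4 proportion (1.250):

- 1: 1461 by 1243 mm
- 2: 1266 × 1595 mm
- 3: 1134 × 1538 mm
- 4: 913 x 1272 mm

2

Ratios (long/short): 1 ≈ 1.175; 2 ≈ 1.260; 3 ≈ 1.356; 4 ≈ 1.393.
5:4 ≈ 1.250; option 2 is nearest (Δ 0.010).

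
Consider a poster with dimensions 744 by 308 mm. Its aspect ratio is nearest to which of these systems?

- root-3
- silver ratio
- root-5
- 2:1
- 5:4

silver ratio

Ratio = 744 / 308 ≈ 2.416.
Distances: root-3 1.732 (Δ 0.684); silver ratio 2.414 (Δ 0.002); root-5 2.236 (Δ 0.180); 2:1 2.000 (Δ 0.416); 5:4 1.250 (Δ 1.166).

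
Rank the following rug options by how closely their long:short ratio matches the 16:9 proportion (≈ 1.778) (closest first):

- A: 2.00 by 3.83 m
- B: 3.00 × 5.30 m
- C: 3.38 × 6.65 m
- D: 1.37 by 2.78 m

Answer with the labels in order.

A: 3.83/2.00 ≈ 1.915 → |1.915 − 1.778| = 0.137
B: 5.30/3.00 ≈ 1.767 → |1.767 − 1.778| = 0.011
C: 6.65/3.38 ≈ 1.967 → |1.967 − 1.778| = 0.189
D: 2.78/1.37 ≈ 2.029 → |2.029 − 1.778| = 0.251

B, A, C, D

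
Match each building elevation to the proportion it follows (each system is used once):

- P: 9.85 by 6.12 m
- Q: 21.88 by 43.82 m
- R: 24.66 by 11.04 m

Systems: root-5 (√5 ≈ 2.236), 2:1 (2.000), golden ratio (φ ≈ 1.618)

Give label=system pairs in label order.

P=golden ratio, Q=2:1, R=root-5

Ratios: P ≈ 1.609; Q ≈ 2.003; R ≈ 2.234.
Targets: root-5 ≈ 2.236; 2:1 ≈ 2.000; golden ratio ≈ 1.618.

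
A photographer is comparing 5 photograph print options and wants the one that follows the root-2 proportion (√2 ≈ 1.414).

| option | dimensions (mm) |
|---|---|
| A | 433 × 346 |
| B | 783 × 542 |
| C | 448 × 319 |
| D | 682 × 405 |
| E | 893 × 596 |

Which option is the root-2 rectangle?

C

Target root-2 ≈ 1.414.
A: 1.251 (Δ0.163)  B: 1.445 (Δ0.031)  C: 1.404 (Δ0.010)  D: 1.684 (Δ0.270)  E: 1.498 (Δ0.084)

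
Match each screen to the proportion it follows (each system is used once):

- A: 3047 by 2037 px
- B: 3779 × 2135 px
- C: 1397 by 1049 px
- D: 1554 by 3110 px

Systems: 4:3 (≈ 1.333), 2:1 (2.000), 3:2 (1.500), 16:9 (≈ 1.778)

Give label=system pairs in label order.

A=3:2, B=16:9, C=4:3, D=2:1

Ratios: A ≈ 1.496; B ≈ 1.770; C ≈ 1.332; D ≈ 2.001.
Targets: 4:3 ≈ 1.333; 2:1 ≈ 2.000; 3:2 ≈ 1.500; 16:9 ≈ 1.778.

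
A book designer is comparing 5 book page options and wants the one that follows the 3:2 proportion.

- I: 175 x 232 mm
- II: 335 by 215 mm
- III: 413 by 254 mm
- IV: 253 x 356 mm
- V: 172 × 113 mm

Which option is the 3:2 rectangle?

Target 3:2 ≈ 1.500.
I: 1.326 (Δ0.174)  II: 1.558 (Δ0.058)  III: 1.626 (Δ0.126)  IV: 1.407 (Δ0.093)  V: 1.522 (Δ0.022)

V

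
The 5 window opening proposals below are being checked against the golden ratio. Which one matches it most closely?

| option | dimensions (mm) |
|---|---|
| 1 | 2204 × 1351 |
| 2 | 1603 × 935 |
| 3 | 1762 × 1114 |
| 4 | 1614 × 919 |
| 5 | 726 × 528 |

Target golden ratio ≈ 1.618.
1: 1.631 (Δ0.013)  2: 1.714 (Δ0.096)  3: 1.582 (Δ0.036)  4: 1.756 (Δ0.138)  5: 1.375 (Δ0.243)

1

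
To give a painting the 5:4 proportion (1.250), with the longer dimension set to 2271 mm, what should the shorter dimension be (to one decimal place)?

5:4 = 1.25000.
Shorter side = 2271 ÷ 1.25000 ≈ 1816.800 → 1816.8 mm.

1816.8 mm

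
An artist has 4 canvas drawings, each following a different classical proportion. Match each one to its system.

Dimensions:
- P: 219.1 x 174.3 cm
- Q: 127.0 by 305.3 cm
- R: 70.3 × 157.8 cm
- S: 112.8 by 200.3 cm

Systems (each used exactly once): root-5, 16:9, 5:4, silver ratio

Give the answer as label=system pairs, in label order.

P=5:4, Q=silver ratio, R=root-5, S=16:9

Ratios: P ≈ 1.257; Q ≈ 2.404; R ≈ 2.245; S ≈ 1.776.
Targets: root-5 ≈ 2.236; 16:9 ≈ 1.778; 5:4 ≈ 1.250; silver ratio ≈ 2.414.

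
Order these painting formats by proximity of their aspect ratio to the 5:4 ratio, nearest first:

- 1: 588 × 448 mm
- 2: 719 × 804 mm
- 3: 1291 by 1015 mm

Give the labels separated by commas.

Ratios: 1 = 588 / 448 ≈ 1.312; 2 = 804 / 719 ≈ 1.118; 3 = 1291 / 1015 ≈ 1.272.
|Δ from 1.250|: 1 0.062; 2 0.132; 3 0.022.

3, 1, 2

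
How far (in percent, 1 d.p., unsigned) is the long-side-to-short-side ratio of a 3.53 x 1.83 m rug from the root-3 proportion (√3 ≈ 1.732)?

Ratio = 3.53 / 1.83 ≈ 1.9290.
Ideal root-3 ≈ 1.7321. |1.9290 − 1.7321| / 1.7321 ≈ 11.37% → 11.4%.

11.4%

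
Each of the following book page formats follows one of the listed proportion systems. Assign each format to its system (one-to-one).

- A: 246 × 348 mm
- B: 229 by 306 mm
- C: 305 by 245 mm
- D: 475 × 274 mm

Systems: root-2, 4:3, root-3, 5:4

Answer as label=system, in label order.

Ratios: A ≈ 1.415; B ≈ 1.336; C ≈ 1.245; D ≈ 1.734.
Targets: root-2 ≈ 1.414; 4:3 ≈ 1.333; root-3 ≈ 1.732; 5:4 ≈ 1.250.

A=root-2, B=4:3, C=5:4, D=root-3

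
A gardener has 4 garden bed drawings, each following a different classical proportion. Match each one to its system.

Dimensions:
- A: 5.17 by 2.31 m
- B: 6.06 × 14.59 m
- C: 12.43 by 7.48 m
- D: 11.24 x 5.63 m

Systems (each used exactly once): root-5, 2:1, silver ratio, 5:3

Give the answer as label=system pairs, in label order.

A=root-5, B=silver ratio, C=5:3, D=2:1

Ratios: A ≈ 2.238; B ≈ 2.408; C ≈ 1.662; D ≈ 1.996.
Targets: root-5 ≈ 2.236; 2:1 ≈ 2.000; silver ratio ≈ 2.414; 5:3 ≈ 1.667.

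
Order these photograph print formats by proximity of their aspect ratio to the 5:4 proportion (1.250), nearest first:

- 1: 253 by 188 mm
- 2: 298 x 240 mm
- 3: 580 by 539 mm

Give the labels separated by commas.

1: 253/188 ≈ 1.346 → |1.346 − 1.250| = 0.096
2: 298/240 ≈ 1.242 → |1.242 − 1.250| = 0.008
3: 580/539 ≈ 1.076 → |1.076 − 1.250| = 0.174

2, 1, 3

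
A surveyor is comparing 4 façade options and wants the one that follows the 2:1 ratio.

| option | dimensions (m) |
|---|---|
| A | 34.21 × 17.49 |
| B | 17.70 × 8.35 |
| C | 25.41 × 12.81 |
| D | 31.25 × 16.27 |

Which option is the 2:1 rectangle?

C

Target 2:1 ≈ 2.000.
A: 1.956 (Δ0.044)  B: 2.120 (Δ0.120)  C: 1.984 (Δ0.016)  D: 1.921 (Δ0.079)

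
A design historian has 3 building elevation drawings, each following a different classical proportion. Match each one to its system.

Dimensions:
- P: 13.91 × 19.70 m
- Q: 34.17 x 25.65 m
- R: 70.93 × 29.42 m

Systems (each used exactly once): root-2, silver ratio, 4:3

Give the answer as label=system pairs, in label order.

P=root-2, Q=4:3, R=silver ratio

P = 19.70/13.91 ≈ 1.416 → root-2 (1.414)
Q = 34.17/25.65 ≈ 1.332 → 4:3 (1.333)
R = 70.93/29.42 ≈ 2.411 → silver ratio (2.414)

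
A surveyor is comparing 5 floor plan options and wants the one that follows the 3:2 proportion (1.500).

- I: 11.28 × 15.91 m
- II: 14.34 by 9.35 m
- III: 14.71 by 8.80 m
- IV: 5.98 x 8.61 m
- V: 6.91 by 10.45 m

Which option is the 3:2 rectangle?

V

Target 3:2 ≈ 1.500.
I: 1.410 (Δ0.090)  II: 1.534 (Δ0.034)  III: 1.672 (Δ0.172)  IV: 1.440 (Δ0.060)  V: 1.512 (Δ0.012)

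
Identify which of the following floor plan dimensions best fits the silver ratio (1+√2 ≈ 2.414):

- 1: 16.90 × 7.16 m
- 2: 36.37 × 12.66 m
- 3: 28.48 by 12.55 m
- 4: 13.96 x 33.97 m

4

Target silver ratio ≈ 2.414.
1: 2.360 (Δ0.054)  2: 2.873 (Δ0.459)  3: 2.269 (Δ0.145)  4: 2.433 (Δ0.019)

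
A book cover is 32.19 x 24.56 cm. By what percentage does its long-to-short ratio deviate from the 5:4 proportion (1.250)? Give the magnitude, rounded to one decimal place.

4.9%

Ratio = 32.19 / 24.56 ≈ 1.3107.
Ideal 5:4 = 1.2500. |1.3107 − 1.2500| / 1.2500 ≈ 4.86% → 4.9%.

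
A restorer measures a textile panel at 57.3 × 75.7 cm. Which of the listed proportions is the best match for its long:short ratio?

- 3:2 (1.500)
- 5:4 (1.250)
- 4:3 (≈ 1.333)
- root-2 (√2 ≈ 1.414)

4:3

75.7/57.3 ≈ 1.321. Nearest candidates are 4:3 (1.333, off by 0.012) and 5:4 (1.250, off by 0.071).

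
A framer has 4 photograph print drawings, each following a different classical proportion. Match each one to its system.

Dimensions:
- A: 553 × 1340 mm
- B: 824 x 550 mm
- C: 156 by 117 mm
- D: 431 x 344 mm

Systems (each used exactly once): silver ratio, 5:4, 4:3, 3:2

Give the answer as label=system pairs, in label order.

A = 1340/553 ≈ 2.423 → silver ratio (2.414)
B = 824/550 ≈ 1.498 → 3:2 (1.500)
C = 156/117 ≈ 1.333 → 4:3 (1.333)
D = 431/344 ≈ 1.253 → 5:4 (1.250)

A=silver ratio, B=3:2, C=4:3, D=5:4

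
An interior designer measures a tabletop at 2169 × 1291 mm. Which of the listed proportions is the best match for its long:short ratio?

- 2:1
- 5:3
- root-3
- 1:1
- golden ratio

5:3

Ratio = 2169 / 1291 ≈ 1.680.
Distances: 2:1 2.000 (Δ 0.320); 5:3 1.667 (Δ 0.013); root-3 1.732 (Δ 0.052); 1:1 1.000 (Δ 0.680); golden ratio 1.618 (Δ 0.062).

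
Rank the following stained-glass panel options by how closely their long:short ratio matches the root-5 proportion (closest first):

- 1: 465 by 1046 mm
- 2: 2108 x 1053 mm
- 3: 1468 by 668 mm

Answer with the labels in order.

1, 3, 2

1: 1046/465 ≈ 2.249 → |2.249 − 2.236| = 0.013
2: 2108/1053 ≈ 2.002 → |2.002 − 2.236| = 0.234
3: 1468/668 ≈ 2.198 → |2.198 − 2.236| = 0.038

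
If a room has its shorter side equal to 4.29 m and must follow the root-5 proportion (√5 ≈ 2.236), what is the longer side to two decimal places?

9.59 m

root-5 ≈ 2.23607.
Longer side = 4.29 × 2.23607 ≈ 9.5927 → 9.59 m.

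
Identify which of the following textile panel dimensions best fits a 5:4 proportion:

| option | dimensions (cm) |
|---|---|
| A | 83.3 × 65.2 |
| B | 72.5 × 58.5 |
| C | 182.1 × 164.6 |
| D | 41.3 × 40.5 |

B

Ratios (long/short): A ≈ 1.278; B ≈ 1.239; C ≈ 1.106; D ≈ 1.020.
5:4 ≈ 1.250; option B is nearest (Δ 0.011).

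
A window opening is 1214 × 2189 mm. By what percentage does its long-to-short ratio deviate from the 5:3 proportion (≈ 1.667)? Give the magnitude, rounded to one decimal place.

Ratio = 2189 / 1214 ≈ 1.8031.
Ideal 5:3 ≈ 1.6667. |1.8031 − 1.6667| / 1.6667 ≈ 8.18% → 8.2%.

8.2%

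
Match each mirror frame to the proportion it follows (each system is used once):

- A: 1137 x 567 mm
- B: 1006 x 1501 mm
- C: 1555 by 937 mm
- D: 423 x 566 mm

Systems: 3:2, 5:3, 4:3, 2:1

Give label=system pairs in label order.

A = 1137/567 ≈ 2.005 → 2:1 (2.000)
B = 1501/1006 ≈ 1.492 → 3:2 (1.500)
C = 1555/937 ≈ 1.660 → 5:3 (1.667)
D = 566/423 ≈ 1.338 → 4:3 (1.333)

A=2:1, B=3:2, C=5:3, D=4:3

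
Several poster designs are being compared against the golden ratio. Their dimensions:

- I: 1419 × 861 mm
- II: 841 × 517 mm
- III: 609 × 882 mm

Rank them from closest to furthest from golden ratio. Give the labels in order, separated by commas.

II, I, III

Ratios: I = 1419 / 861 ≈ 1.648; II = 841 / 517 ≈ 1.627; III = 882 / 609 ≈ 1.448.
|Δ from 1.618|: I 0.030; II 0.009; III 0.170.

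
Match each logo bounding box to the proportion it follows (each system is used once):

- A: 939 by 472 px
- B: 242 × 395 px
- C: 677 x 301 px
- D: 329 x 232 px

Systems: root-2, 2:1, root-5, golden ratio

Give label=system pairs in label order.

Ratios: A ≈ 1.989; B ≈ 1.632; C ≈ 2.249; D ≈ 1.418.
Targets: root-2 ≈ 1.414; 2:1 ≈ 2.000; root-5 ≈ 2.236; golden ratio ≈ 1.618.

A=2:1, B=golden ratio, C=root-5, D=root-2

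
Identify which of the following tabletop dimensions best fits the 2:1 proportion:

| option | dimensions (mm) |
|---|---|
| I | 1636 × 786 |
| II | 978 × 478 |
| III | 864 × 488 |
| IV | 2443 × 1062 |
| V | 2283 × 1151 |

V

Ratios (long/short): I ≈ 2.081; II ≈ 2.046; III ≈ 1.770; IV ≈ 2.300; V ≈ 1.983.
2:1 ≈ 2.000; option V is nearest (Δ 0.017).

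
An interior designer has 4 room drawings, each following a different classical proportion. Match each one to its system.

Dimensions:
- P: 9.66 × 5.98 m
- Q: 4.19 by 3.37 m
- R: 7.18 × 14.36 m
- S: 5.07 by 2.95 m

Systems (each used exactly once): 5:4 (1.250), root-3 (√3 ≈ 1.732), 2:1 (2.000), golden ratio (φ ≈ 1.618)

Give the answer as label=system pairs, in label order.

P = 9.66/5.98 ≈ 1.615 → golden ratio (1.618)
Q = 4.19/3.37 ≈ 1.243 → 5:4 (1.250)
R = 14.36/7.18 ≈ 2.000 → 2:1 (2.000)
S = 5.07/2.95 ≈ 1.719 → root-3 (1.732)

P=golden ratio, Q=5:4, R=2:1, S=root-3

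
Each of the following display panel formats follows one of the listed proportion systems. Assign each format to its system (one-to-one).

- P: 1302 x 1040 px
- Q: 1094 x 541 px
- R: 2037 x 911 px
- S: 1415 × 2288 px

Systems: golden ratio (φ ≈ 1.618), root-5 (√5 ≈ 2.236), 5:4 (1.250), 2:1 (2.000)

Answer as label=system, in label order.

P = 1302/1040 ≈ 1.252 → 5:4 (1.250)
Q = 1094/541 ≈ 2.022 → 2:1 (2.000)
R = 2037/911 ≈ 2.236 → root-5 (2.236)
S = 2288/1415 ≈ 1.617 → golden ratio (1.618)

P=5:4, Q=2:1, R=root-5, S=golden ratio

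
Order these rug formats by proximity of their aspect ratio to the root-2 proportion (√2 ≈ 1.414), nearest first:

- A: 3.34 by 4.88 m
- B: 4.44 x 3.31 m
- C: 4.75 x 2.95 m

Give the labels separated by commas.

A: 4.88/3.34 ≈ 1.461 → |1.461 − 1.414| = 0.047
B: 4.44/3.31 ≈ 1.341 → |1.341 − 1.414| = 0.073
C: 4.75/2.95 ≈ 1.610 → |1.610 − 1.414| = 0.196

A, B, C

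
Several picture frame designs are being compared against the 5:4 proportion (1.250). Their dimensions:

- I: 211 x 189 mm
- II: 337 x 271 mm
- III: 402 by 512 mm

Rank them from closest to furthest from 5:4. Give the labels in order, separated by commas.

I: 211/189 ≈ 1.116 → |1.116 − 1.250| = 0.134
II: 337/271 ≈ 1.244 → |1.244 − 1.250| = 0.006
III: 512/402 ≈ 1.274 → |1.274 − 1.250| = 0.024

II, III, I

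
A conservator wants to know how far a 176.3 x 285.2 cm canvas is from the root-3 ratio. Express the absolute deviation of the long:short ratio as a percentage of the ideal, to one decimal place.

6.6%

Ratio = 285.2 / 176.3 ≈ 1.6177.
Ideal root-3 ≈ 1.7321. |1.6177 − 1.7321| / 1.7321 ≈ 6.60% → 6.6%.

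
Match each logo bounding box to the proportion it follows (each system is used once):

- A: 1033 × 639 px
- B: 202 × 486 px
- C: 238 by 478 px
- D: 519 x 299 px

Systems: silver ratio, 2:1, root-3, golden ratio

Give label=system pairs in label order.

A=golden ratio, B=silver ratio, C=2:1, D=root-3

Ratios: A ≈ 1.617; B ≈ 2.406; C ≈ 2.008; D ≈ 1.736.
Targets: silver ratio ≈ 2.414; 2:1 ≈ 2.000; root-3 ≈ 1.732; golden ratio ≈ 1.618.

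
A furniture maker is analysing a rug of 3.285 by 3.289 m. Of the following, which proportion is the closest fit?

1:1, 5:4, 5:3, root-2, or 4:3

Ratio = 3.289 / 3.285 ≈ 1.001.
Distances: 1:1 1.000 (Δ 0.001); 5:4 1.250 (Δ 0.249); 5:3 1.667 (Δ 0.666); root-2 1.414 (Δ 0.413); 4:3 1.333 (Δ 0.332).

1:1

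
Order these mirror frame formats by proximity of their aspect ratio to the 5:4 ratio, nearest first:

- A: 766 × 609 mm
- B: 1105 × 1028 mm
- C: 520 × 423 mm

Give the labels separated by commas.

Ratios: A = 766 / 609 ≈ 1.258; B = 1105 / 1028 ≈ 1.075; C = 520 / 423 ≈ 1.229.
|Δ from 1.250|: A 0.008; B 0.175; C 0.021.

A, C, B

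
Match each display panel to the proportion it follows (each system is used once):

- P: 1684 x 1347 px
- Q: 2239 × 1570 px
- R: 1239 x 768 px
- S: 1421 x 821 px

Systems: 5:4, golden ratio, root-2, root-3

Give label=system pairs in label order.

P=5:4, Q=root-2, R=golden ratio, S=root-3

Ratios: P ≈ 1.250; Q ≈ 1.426; R ≈ 1.613; S ≈ 1.731.
Targets: 5:4 ≈ 1.250; golden ratio ≈ 1.618; root-2 ≈ 1.414; root-3 ≈ 1.732.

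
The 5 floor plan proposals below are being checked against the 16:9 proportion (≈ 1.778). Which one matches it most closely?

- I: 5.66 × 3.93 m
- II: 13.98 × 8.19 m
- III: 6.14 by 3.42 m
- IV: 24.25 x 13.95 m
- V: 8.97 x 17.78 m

III

Target 16:9 ≈ 1.778.
I: 1.440 (Δ0.338)  II: 1.707 (Δ0.071)  III: 1.795 (Δ0.017)  IV: 1.738 (Δ0.040)  V: 1.982 (Δ0.204)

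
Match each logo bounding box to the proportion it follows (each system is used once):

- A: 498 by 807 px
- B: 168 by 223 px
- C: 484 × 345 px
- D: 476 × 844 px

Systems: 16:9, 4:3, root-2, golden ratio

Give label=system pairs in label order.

A=golden ratio, B=4:3, C=root-2, D=16:9

A = 807/498 ≈ 1.620 → golden ratio (1.618)
B = 223/168 ≈ 1.327 → 4:3 (1.333)
C = 484/345 ≈ 1.403 → root-2 (1.414)
D = 844/476 ≈ 1.773 → 16:9 (1.778)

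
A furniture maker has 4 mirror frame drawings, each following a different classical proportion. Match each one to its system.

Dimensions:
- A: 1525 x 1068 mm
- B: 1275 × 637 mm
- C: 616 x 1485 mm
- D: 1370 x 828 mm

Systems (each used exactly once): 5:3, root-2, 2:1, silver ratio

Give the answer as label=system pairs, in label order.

A=root-2, B=2:1, C=silver ratio, D=5:3

A = 1525/1068 ≈ 1.428 → root-2 (1.414)
B = 1275/637 ≈ 2.002 → 2:1 (2.000)
C = 1485/616 ≈ 2.411 → silver ratio (2.414)
D = 1370/828 ≈ 1.655 → 5:3 (1.667)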